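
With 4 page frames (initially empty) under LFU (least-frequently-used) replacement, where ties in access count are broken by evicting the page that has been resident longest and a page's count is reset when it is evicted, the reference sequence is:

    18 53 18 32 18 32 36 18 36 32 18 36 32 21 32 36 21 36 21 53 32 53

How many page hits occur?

16

18: miss, frames {18}
53: miss, frames {18,53}
18: hit
32: miss, frames {18,53,32}
18: hit
32: hit
36: miss, frames {18,53,32,36}
18: hit
36: hit
32: hit
18: hit
36: hit
32: hit
21: miss, evict 53, frames {18,32,36,21}
32: hit
36: hit
21: hit
36: hit
21: hit
53: miss, evict 21, frames {18,32,36,53}
32: hit
53: hit
Hits: 16.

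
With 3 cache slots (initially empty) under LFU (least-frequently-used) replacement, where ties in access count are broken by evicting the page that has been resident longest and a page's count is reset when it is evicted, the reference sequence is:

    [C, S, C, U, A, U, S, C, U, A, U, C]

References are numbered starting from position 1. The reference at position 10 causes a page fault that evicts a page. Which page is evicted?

S

pos 1: C: miss, frames {C}
pos 2: S: miss, frames {C,S}
pos 3: C: hit
pos 4: U: miss, frames {C,S,U}
pos 5: A: miss, evict S, frames {C,U,A}
pos 6: U: hit
pos 7: S: miss, evict A, frames {C,U,S}
pos 8: C: hit
pos 9: U: hit
pos 10: A: miss, evict S, frames {C,U,A}
At position 10, page S is evicted.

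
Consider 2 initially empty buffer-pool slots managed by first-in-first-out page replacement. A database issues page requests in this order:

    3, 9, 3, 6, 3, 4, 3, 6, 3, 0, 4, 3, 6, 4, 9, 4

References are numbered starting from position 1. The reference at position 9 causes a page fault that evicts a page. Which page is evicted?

4

pos 1: 3 → miss, frames {3}
pos 2: 9 → miss, frames {3,9}
pos 3: 3 → hit
pos 4: 6 → miss, evict 3, frames {9,6}
pos 5: 3 → miss, evict 9, frames {6,3}
pos 6: 4 → miss, evict 6, frames {3,4}
pos 7: 3 → hit
pos 8: 6 → miss, evict 3, frames {4,6}
pos 9: 3 → miss, evict 4, frames {6,3}
At position 9, page 4 is evicted.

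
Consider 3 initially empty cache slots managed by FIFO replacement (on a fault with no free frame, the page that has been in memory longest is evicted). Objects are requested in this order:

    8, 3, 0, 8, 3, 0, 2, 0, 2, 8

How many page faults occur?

8 -> fault, frames (8)
3 -> fault, frames (8 3)
0 -> fault, frames (8 3 0)
8 -> hit
3 -> hit
0 -> hit
2 -> fault, evict 8, frames (3 0 2)
0 -> hit
2 -> hit
8 -> fault, evict 3, frames (0 2 8)
Page faults: 5.

5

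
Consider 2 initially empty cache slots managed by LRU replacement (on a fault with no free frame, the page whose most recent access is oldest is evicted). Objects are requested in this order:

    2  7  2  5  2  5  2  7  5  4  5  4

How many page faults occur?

6

2 → miss, frames [2]
7 → miss, frames [2, 7]
2 → hit
5 → miss, evict 7, frames [2, 5]
2 → hit
5 → hit
2 → hit
7 → miss, evict 5, frames [2, 7]
5 → miss, evict 2, frames [7, 5]
4 → miss, evict 7, frames [5, 4]
5 → hit
4 → hit
Page faults: 6.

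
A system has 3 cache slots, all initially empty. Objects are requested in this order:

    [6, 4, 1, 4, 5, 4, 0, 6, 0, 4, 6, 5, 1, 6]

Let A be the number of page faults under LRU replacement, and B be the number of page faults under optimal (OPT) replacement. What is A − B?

Under LRU: F F F . F . F F . . . F F . → 8 faults.
Under OPT: F F F . F . F . . . . F F . → 7 faults.
A − B = 8 − 7 = 1.

1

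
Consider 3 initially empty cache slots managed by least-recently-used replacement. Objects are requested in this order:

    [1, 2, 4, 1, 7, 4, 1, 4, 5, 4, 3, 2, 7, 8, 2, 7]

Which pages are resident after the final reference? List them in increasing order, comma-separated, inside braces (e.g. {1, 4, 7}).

1: miss, frames [1]
2: miss, frames [1, 2]
4: miss, frames [1, 2, 4]
1: hit
7: miss, evict 2, frames [4, 1, 7]
4: hit
1: hit
4: hit
5: miss, evict 7, frames [1, 4, 5]
4: hit
3: miss, evict 1, frames [5, 4, 3]
2: miss, evict 5, frames [4, 3, 2]
7: miss, evict 4, frames [3, 2, 7]
8: miss, evict 3, frames [2, 7, 8]
2: hit
7: hit

{2, 7, 8}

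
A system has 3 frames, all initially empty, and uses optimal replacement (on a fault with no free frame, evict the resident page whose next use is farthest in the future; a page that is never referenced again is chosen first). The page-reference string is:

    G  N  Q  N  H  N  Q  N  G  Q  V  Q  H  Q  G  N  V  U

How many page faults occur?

G: fault, frames (G)
N: fault, frames (G N)
Q: fault, frames (G N Q)
N: hit
H: fault, evict G, frames (N Q H)
N: hit
Q: hit
N: hit
G: fault, evict N, frames (Q H G)
Q: hit
V: fault, evict G, frames (Q H V)
Q: hit
H: hit
Q: hit
G: fault, evict H, frames (Q V G)
N: fault, evict G, frames (Q V N)
V: hit
U: fault, evict N, frames (Q V U)
Page faults: 9.

9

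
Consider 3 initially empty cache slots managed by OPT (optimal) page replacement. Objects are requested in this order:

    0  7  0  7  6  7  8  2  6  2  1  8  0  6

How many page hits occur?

7

0 -> miss, frames [0]
7 -> miss, frames [0, 7]
0 -> hit
7 -> hit
6 -> miss, frames [0, 7, 6]
7 -> hit
8 -> miss, evict 7, frames [0, 6, 8]
2 -> miss, evict 0, frames [6, 8, 2]
6 -> hit
2 -> hit
1 -> miss, evict 2, frames [6, 8, 1]
8 -> hit
0 -> miss, evict 1, frames [6, 8, 0]
6 -> hit
Hits: 7.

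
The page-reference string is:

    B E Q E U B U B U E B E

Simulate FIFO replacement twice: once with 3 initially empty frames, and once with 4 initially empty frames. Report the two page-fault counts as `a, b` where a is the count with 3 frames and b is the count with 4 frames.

6, 4

3 frames: F F F . F F . . . F . . → 6 faults.
4 frames: F F F . F . . . . . . . → 4 faults.
4 < 6: adding a frame reduced faults, as is typical.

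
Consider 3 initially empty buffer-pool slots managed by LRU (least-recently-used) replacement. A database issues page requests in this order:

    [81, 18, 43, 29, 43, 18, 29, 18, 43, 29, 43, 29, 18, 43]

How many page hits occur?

81 -> miss, frames {81}
18 -> miss, frames {81,18}
43 -> miss, frames {81,18,43}
29 -> miss, evict 81, frames {18,43,29}
43 -> hit
18 -> hit
29 -> hit
18 -> hit
43 -> hit
29 -> hit
43 -> hit
29 -> hit
18 -> hit
43 -> hit
Hits: 10.

10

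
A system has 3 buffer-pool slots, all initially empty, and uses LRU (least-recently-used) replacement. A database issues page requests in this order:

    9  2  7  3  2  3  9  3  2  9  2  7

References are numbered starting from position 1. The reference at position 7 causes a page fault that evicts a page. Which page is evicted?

7

pos 1: 9 → miss, frames {9}
pos 2: 2 → miss, frames {9,2}
pos 3: 7 → miss, frames {9,2,7}
pos 4: 3 → miss, evict 9, frames {2,7,3}
pos 5: 2 → hit
pos 6: 3 → hit
pos 7: 9 → miss, evict 7, frames {2,3,9}
At position 7, page 7 is evicted.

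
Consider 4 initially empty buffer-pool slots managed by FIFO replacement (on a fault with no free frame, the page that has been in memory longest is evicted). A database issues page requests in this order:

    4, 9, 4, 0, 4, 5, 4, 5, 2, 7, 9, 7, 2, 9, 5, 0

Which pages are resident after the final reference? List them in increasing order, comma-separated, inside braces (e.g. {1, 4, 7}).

4 → miss, frames [4]
9 → miss, frames [4, 9]
4 → hit
0 → miss, frames [4, 9, 0]
4 → hit
5 → miss, frames [4, 9, 0, 5]
4 → hit
5 → hit
2 → miss, evict 4, frames [9, 0, 5, 2]
7 → miss, evict 9, frames [0, 5, 2, 7]
9 → miss, evict 0, frames [5, 2, 7, 9]
7 → hit
2 → hit
9 → hit
5 → hit
0 → miss, evict 5, frames [2, 7, 9, 0]

{0, 2, 7, 9}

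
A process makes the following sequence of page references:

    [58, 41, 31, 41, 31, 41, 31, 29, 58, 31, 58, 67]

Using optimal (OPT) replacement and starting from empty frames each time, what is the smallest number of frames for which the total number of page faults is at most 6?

2

f=1: 12 faults
f=2: 6 faults
f=3: 5 faults
f=4: 5 faults
f=5: 5 faults
Smallest f with faults ≤ 6 is 2.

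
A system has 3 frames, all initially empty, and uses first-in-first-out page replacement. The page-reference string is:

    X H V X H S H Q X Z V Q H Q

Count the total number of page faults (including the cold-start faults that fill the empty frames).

X: miss, frames [X]
H: miss, frames [X, H]
V: miss, frames [X, H, V]
X: hit
H: hit
S: miss, evict X, frames [H, V, S]
H: hit
Q: miss, evict H, frames [V, S, Q]
X: miss, evict V, frames [S, Q, X]
Z: miss, evict S, frames [Q, X, Z]
V: miss, evict Q, frames [X, Z, V]
Q: miss, evict X, frames [Z, V, Q]
H: miss, evict Z, frames [V, Q, H]
Q: hit
Page faults: 10.

10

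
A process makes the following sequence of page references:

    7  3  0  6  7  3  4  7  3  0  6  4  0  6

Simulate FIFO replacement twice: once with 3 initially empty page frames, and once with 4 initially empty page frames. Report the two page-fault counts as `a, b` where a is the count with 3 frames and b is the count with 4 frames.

9, 10

3 frames: F F F F F F F . . F F . . . → 9 faults.
4 frames: F F F F . . F F F F F F . . → 10 faults.
10 > 9: adding a frame increased faults — Belady's anomaly.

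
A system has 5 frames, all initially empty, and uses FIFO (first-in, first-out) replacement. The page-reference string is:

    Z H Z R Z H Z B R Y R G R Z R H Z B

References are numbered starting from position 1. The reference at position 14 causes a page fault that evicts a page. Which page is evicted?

H

pos 1: Z: fault, frames {Z}
pos 2: H: fault, frames {Z,H}
pos 3: Z: hit
pos 4: R: fault, frames {Z,H,R}
pos 5: Z: hit
pos 6: H: hit
pos 7: Z: hit
pos 8: B: fault, frames {Z,H,R,B}
pos 9: R: hit
pos 10: Y: fault, frames {Z,H,R,B,Y}
pos 11: R: hit
pos 12: G: fault, evict Z, frames {H,R,B,Y,G}
pos 13: R: hit
pos 14: Z: fault, evict H, frames {R,B,Y,G,Z}
At position 14, page H is evicted.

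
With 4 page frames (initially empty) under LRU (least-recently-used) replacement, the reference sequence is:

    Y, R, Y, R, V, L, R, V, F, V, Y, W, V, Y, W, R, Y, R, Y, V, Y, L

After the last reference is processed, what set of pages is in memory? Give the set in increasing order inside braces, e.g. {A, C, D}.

{L, R, V, Y}

Y: miss, frames [Y]
R: miss, frames [Y, R]
Y: hit
R: hit
V: miss, frames [Y, R, V]
L: miss, frames [Y, R, V, L]
R: hit
V: hit
F: miss, evict Y, frames [L, R, V, F]
V: hit
Y: miss, evict L, frames [R, F, V, Y]
W: miss, evict R, frames [F, V, Y, W]
V: hit
Y: hit
W: hit
R: miss, evict F, frames [V, Y, W, R]
Y: hit
R: hit
Y: hit
V: hit
Y: hit
L: miss, evict W, frames [R, V, Y, L]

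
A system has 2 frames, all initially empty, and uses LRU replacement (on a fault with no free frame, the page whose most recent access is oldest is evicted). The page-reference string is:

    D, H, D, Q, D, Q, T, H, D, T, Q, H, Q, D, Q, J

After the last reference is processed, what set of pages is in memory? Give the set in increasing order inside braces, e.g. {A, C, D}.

D → fault, frames (D)
H → fault, frames (D H)
D → hit
Q → fault, evict H, frames (D Q)
D → hit
Q → hit
T → fault, evict D, frames (Q T)
H → fault, evict Q, frames (T H)
D → fault, evict T, frames (H D)
T → fault, evict H, frames (D T)
Q → fault, evict D, frames (T Q)
H → fault, evict T, frames (Q H)
Q → hit
D → fault, evict H, frames (Q D)
Q → hit
J → fault, evict D, frames (Q J)

{J, Q}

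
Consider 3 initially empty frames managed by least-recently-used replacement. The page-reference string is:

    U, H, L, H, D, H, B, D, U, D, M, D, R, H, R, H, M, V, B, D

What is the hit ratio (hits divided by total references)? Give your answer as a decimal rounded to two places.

U: fault, frames {U}
H: fault, frames {U,H}
L: fault, frames {U,H,L}
H: hit
D: fault, evict U, frames {L,H,D}
H: hit
B: fault, evict L, frames {D,H,B}
D: hit
U: fault, evict H, frames {B,D,U}
D: hit
M: fault, evict B, frames {U,D,M}
D: hit
R: fault, evict U, frames {M,D,R}
H: fault, evict M, frames {D,R,H}
R: hit
H: hit
M: fault, evict D, frames {R,H,M}
V: fault, evict R, frames {H,M,V}
B: fault, evict H, frames {M,V,B}
D: fault, evict M, frames {V,B,D}
Hits: 7 of 20 references → 7/20 = 0.3500.

0.35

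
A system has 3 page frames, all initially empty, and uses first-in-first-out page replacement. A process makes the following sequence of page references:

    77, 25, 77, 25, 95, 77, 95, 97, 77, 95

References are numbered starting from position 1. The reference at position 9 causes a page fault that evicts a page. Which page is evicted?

pos 1: 77 -> miss, frames (77)
pos 2: 25 -> miss, frames (77 25)
pos 3: 77 -> hit
pos 4: 25 -> hit
pos 5: 95 -> miss, frames (77 25 95)
pos 6: 77 -> hit
pos 7: 95 -> hit
pos 8: 97 -> miss, evict 77, frames (25 95 97)
pos 9: 77 -> miss, evict 25, frames (95 97 77)
At position 9, page 25 is evicted.

25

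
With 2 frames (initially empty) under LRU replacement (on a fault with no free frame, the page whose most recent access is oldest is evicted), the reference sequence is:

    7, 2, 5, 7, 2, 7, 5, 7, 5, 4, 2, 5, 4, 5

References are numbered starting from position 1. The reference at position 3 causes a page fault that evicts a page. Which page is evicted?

pos 1: 7 -> fault, frames {7}
pos 2: 2 -> fault, frames {7,2}
pos 3: 5 -> fault, evict 7, frames {2,5}
At position 3, page 7 is evicted.

7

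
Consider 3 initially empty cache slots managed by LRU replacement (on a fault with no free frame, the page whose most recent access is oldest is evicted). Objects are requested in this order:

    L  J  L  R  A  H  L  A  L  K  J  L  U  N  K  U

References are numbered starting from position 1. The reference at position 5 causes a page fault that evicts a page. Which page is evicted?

pos 1: L: miss, frames [L]
pos 2: J: miss, frames [L, J]
pos 3: L: hit
pos 4: R: miss, frames [J, L, R]
pos 5: A: miss, evict J, frames [L, R, A]
At position 5, page J is evicted.

J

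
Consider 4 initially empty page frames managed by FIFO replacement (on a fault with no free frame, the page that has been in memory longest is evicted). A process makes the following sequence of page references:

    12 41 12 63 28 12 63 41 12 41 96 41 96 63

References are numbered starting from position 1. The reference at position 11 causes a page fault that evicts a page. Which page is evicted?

pos 1: 12: miss, frames (12)
pos 2: 41: miss, frames (12 41)
pos 3: 12: hit
pos 4: 63: miss, frames (12 41 63)
pos 5: 28: miss, frames (12 41 63 28)
pos 6: 12: hit
pos 7: 63: hit
pos 8: 41: hit
pos 9: 12: hit
pos 10: 41: hit
pos 11: 96: miss, evict 12, frames (41 63 28 96)
At position 11, page 12 is evicted.

12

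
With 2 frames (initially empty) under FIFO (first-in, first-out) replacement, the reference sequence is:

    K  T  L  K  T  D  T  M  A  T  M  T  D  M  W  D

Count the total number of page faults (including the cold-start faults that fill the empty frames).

12

K -> fault, frames {K}
T -> fault, frames {K,T}
L -> fault, evict K, frames {T,L}
K -> fault, evict T, frames {L,K}
T -> fault, evict L, frames {K,T}
D -> fault, evict K, frames {T,D}
T -> hit
M -> fault, evict T, frames {D,M}
A -> fault, evict D, frames {M,A}
T -> fault, evict M, frames {A,T}
M -> fault, evict A, frames {T,M}
T -> hit
D -> fault, evict T, frames {M,D}
M -> hit
W -> fault, evict M, frames {D,W}
D -> hit
Page faults: 12.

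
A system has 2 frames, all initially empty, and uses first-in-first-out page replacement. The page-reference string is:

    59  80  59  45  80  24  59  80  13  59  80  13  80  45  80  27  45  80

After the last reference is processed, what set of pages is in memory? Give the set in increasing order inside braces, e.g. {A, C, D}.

{45, 80}

59 -> miss, frames {59}
80 -> miss, frames {59,80}
59 -> hit
45 -> miss, evict 59, frames {80,45}
80 -> hit
24 -> miss, evict 80, frames {45,24}
59 -> miss, evict 45, frames {24,59}
80 -> miss, evict 24, frames {59,80}
13 -> miss, evict 59, frames {80,13}
59 -> miss, evict 80, frames {13,59}
80 -> miss, evict 13, frames {59,80}
13 -> miss, evict 59, frames {80,13}
80 -> hit
45 -> miss, evict 80, frames {13,45}
80 -> miss, evict 13, frames {45,80}
27 -> miss, evict 45, frames {80,27}
45 -> miss, evict 80, frames {27,45}
80 -> miss, evict 27, frames {45,80}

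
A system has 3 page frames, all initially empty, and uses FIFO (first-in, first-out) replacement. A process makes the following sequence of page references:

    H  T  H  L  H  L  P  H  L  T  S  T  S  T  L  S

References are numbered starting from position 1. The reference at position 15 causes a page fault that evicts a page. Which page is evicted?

pos 1: H -> fault, frames (H)
pos 2: T -> fault, frames (H T)
pos 3: H -> hit
pos 4: L -> fault, frames (H T L)
pos 5: H -> hit
pos 6: L -> hit
pos 7: P -> fault, evict H, frames (T L P)
pos 8: H -> fault, evict T, frames (L P H)
pos 9: L -> hit
pos 10: T -> fault, evict L, frames (P H T)
pos 11: S -> fault, evict P, frames (H T S)
pos 12: T -> hit
pos 13: S -> hit
pos 14: T -> hit
pos 15: L -> fault, evict H, frames (T S L)
At position 15, page H is evicted.

H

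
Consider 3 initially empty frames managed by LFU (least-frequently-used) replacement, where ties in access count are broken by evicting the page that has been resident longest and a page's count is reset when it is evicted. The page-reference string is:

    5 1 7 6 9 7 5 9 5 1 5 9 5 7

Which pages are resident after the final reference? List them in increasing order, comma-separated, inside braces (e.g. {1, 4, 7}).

5 → miss, frames (5)
1 → miss, frames (5 1)
7 → miss, frames (5 1 7)
6 → miss, evict 5, frames (1 7 6)
9 → miss, evict 1, frames (7 6 9)
7 → hit
5 → miss, evict 6, frames (7 9 5)
9 → hit
5 → hit
1 → miss, evict 7, frames (9 5 1)
5 → hit
9 → hit
5 → hit
7 → miss, evict 1, frames (9 5 7)

{5, 7, 9}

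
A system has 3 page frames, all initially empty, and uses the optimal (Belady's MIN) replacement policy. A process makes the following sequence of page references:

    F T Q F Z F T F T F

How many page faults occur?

F → miss, frames (F)
T → miss, frames (F T)
Q → miss, frames (F T Q)
F → hit
Z → miss, evict Q, frames (F T Z)
F → hit
T → hit
F → hit
T → hit
F → hit
Page faults: 4.

4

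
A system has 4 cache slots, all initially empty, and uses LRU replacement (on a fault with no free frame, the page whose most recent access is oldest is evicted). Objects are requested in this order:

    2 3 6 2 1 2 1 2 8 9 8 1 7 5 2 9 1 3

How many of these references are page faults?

2: miss, frames [2]
3: miss, frames [2, 3]
6: miss, frames [2, 3, 6]
2: hit
1: miss, frames [3, 6, 2, 1]
2: hit
1: hit
2: hit
8: miss, evict 3, frames [6, 1, 2, 8]
9: miss, evict 6, frames [1, 2, 8, 9]
8: hit
1: hit
7: miss, evict 2, frames [9, 8, 1, 7]
5: miss, evict 9, frames [8, 1, 7, 5]
2: miss, evict 8, frames [1, 7, 5, 2]
9: miss, evict 1, frames [7, 5, 2, 9]
1: miss, evict 7, frames [5, 2, 9, 1]
3: miss, evict 5, frames [2, 9, 1, 3]
Page faults: 12.

12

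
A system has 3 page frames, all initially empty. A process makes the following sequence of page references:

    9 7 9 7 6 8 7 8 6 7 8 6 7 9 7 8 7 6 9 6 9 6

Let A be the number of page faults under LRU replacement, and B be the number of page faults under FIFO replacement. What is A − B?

1

Under LRU: F F . . F F . . . . . . . F . F . F F . . . → 8 faults.
Under FIFO: F F . . F F . . . . . . . F F . . F . . . . → 7 faults.
A − B = 8 − 7 = 1.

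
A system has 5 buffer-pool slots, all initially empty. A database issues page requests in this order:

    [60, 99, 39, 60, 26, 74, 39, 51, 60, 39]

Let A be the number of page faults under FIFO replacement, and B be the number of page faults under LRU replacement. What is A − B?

1

Under FIFO: F F F . F F . F F . → 7 faults.
Under LRU: F F F . F F . F . . → 6 faults.
A − B = 7 − 6 = 1.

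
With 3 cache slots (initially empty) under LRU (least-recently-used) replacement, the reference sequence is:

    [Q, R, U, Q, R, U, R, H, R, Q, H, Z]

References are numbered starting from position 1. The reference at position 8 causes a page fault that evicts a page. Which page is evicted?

pos 1: Q: fault, frames {Q}
pos 2: R: fault, frames {Q,R}
pos 3: U: fault, frames {Q,R,U}
pos 4: Q: hit
pos 5: R: hit
pos 6: U: hit
pos 7: R: hit
pos 8: H: fault, evict Q, frames {U,R,H}
At position 8, page Q is evicted.

Q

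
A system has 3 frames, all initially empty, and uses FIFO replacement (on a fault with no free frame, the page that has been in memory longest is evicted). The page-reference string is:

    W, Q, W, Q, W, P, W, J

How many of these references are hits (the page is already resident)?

4

W: fault, frames {W}
Q: fault, frames {W,Q}
W: hit
Q: hit
W: hit
P: fault, frames {W,Q,P}
W: hit
J: fault, evict W, frames {Q,P,J}
Hits: 4.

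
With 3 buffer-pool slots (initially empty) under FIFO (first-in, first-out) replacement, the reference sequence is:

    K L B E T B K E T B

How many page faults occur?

7

K: fault, frames (K)
L: fault, frames (K L)
B: fault, frames (K L B)
E: fault, evict K, frames (L B E)
T: fault, evict L, frames (B E T)
B: hit
K: fault, evict B, frames (E T K)
E: hit
T: hit
B: fault, evict E, frames (T K B)
Page faults: 7.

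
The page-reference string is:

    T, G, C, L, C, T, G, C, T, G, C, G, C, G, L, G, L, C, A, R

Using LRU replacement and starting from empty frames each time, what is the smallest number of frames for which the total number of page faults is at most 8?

4

f=1: 20 faults
f=2: 14 faults
f=3: 9 faults
f=4: 6 faults
f=5: 6 faults
f=6: 6 faults
Smallest f with faults ≤ 8 is 4.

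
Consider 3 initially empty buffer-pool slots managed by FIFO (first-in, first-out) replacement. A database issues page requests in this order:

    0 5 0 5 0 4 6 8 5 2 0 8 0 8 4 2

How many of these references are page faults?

0 → fault, frames [0]
5 → fault, frames [0, 5]
0 → hit
5 → hit
0 → hit
4 → fault, frames [0, 5, 4]
6 → fault, evict 0, frames [5, 4, 6]
8 → fault, evict 5, frames [4, 6, 8]
5 → fault, evict 4, frames [6, 8, 5]
2 → fault, evict 6, frames [8, 5, 2]
0 → fault, evict 8, frames [5, 2, 0]
8 → fault, evict 5, frames [2, 0, 8]
0 → hit
8 → hit
4 → fault, evict 2, frames [0, 8, 4]
2 → fault, evict 0, frames [8, 4, 2]
Page faults: 11.

11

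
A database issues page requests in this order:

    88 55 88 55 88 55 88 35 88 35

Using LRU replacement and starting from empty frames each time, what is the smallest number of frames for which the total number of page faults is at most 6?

f=1: 10 faults
f=2: 3 faults
f=3: 3 faults
Smallest f with faults ≤ 6 is 2.

2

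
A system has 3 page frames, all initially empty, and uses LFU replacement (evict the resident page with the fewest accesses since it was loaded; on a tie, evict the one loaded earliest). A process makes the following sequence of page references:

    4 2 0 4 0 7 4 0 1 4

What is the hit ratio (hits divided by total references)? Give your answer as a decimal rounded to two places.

4 -> miss, frames {4}
2 -> miss, frames {4,2}
0 -> miss, frames {4,2,0}
4 -> hit
0 -> hit
7 -> miss, evict 2, frames {4,0,7}
4 -> hit
0 -> hit
1 -> miss, evict 7, frames {4,0,1}
4 -> hit
Hits: 5 of 10 references → 5/10 = 0.5000.

0.50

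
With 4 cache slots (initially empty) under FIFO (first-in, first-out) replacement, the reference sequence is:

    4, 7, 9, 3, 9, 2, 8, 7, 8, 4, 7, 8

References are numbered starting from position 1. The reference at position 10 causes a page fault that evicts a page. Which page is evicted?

pos 1: 4: miss, frames {4}
pos 2: 7: miss, frames {4,7}
pos 3: 9: miss, frames {4,7,9}
pos 4: 3: miss, frames {4,7,9,3}
pos 5: 9: hit
pos 6: 2: miss, evict 4, frames {7,9,3,2}
pos 7: 8: miss, evict 7, frames {9,3,2,8}
pos 8: 7: miss, evict 9, frames {3,2,8,7}
pos 9: 8: hit
pos 10: 4: miss, evict 3, frames {2,8,7,4}
At position 10, page 3 is evicted.

3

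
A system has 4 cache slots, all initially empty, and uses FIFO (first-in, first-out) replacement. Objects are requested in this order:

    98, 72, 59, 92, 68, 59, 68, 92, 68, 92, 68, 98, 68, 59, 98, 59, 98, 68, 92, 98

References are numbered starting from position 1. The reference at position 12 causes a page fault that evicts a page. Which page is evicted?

72

pos 1: 98: miss, frames [98]
pos 2: 72: miss, frames [98, 72]
pos 3: 59: miss, frames [98, 72, 59]
pos 4: 92: miss, frames [98, 72, 59, 92]
pos 5: 68: miss, evict 98, frames [72, 59, 92, 68]
pos 6: 59: hit
pos 7: 68: hit
pos 8: 92: hit
pos 9: 68: hit
pos 10: 92: hit
pos 11: 68: hit
pos 12: 98: miss, evict 72, frames [59, 92, 68, 98]
At position 12, page 72 is evicted.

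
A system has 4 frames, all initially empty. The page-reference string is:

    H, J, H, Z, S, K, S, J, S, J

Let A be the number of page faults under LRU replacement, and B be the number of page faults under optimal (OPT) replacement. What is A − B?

1

Under LRU: F F . F F F . F . . → 6 faults.
Under OPT: F F . F F F . . . . → 5 faults.
A − B = 6 − 5 = 1.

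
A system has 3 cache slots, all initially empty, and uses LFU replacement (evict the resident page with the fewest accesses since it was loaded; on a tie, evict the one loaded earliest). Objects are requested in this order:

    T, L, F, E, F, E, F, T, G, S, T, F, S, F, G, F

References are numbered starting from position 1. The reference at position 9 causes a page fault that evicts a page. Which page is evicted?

T

pos 1: T -> miss, frames {T}
pos 2: L -> miss, frames {T,L}
pos 3: F -> miss, frames {T,L,F}
pos 4: E -> miss, evict T, frames {L,F,E}
pos 5: F -> hit
pos 6: E -> hit
pos 7: F -> hit
pos 8: T -> miss, evict L, frames {F,E,T}
pos 9: G -> miss, evict T, frames {F,E,G}
At position 9, page T is evicted.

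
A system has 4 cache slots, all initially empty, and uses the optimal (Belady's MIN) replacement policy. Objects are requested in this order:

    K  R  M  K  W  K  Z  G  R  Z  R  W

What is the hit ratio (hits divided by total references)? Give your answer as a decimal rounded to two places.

K → miss, frames (K)
R → miss, frames (K R)
M → miss, frames (K R M)
K → hit
W → miss, frames (K R M W)
K → hit
Z → miss, evict M, frames (K R W Z)
G → miss, evict K, frames (R W Z G)
R → hit
Z → hit
R → hit
W → hit
Hits: 6 of 12 references → 6/12 = 0.5000.

0.50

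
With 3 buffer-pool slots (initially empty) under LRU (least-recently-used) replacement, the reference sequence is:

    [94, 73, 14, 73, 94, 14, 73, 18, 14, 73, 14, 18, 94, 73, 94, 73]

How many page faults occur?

94: miss, frames (94)
73: miss, frames (94 73)
14: miss, frames (94 73 14)
73: hit
94: hit
14: hit
73: hit
18: miss, evict 94, frames (14 73 18)
14: hit
73: hit
14: hit
18: hit
94: miss, evict 73, frames (14 18 94)
73: miss, evict 14, frames (18 94 73)
94: hit
73: hit
Page faults: 6.

6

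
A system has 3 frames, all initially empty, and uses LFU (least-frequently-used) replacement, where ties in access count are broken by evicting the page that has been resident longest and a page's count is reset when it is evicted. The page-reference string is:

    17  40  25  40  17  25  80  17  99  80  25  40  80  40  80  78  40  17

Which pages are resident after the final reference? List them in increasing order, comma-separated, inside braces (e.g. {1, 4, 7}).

17 → miss, frames [17]
40 → miss, frames [17, 40]
25 → miss, frames [17, 40, 25]
40 → hit
17 → hit
25 → hit
80 → miss, evict 17, frames [40, 25, 80]
17 → miss, evict 80, frames [40, 25, 17]
99 → miss, evict 17, frames [40, 25, 99]
80 → miss, evict 99, frames [40, 25, 80]
25 → hit
40 → hit
80 → hit
40 → hit
80 → hit
78 → miss, evict 25, frames [40, 80, 78]
40 → hit
17 → miss, evict 78, frames [40, 80, 17]

{17, 40, 80}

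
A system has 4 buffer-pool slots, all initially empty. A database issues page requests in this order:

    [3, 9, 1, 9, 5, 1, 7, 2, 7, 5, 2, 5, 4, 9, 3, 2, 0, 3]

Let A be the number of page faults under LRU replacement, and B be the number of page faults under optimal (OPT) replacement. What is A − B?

2

Under LRU: F F F . F . F F . . . . F F F F F . → 11 faults.
Under OPT: F F F . F . F F . . . . F . F . F . → 9 faults.
A − B = 11 − 9 = 2.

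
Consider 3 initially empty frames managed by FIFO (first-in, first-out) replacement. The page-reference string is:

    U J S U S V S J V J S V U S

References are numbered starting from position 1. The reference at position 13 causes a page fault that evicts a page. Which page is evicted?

pos 1: U -> fault, frames {U}
pos 2: J -> fault, frames {U,J}
pos 3: S -> fault, frames {U,J,S}
pos 4: U -> hit
pos 5: S -> hit
pos 6: V -> fault, evict U, frames {J,S,V}
pos 7: S -> hit
pos 8: J -> hit
pos 9: V -> hit
pos 10: J -> hit
pos 11: S -> hit
pos 12: V -> hit
pos 13: U -> fault, evict J, frames {S,V,U}
At position 13, page J is evicted.

J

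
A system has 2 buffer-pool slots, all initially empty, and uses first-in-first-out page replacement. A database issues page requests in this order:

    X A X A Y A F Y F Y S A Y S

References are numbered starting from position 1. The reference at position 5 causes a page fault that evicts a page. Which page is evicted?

X

pos 1: X → miss, frames {X}
pos 2: A → miss, frames {X,A}
pos 3: X → hit
pos 4: A → hit
pos 5: Y → miss, evict X, frames {A,Y}
At position 5, page X is evicted.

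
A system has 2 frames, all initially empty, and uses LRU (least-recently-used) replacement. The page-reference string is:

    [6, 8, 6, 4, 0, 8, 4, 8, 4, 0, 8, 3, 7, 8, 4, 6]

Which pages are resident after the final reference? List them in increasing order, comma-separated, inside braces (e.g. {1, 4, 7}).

6 → fault, frames [6]
8 → fault, frames [6, 8]
6 → hit
4 → fault, evict 8, frames [6, 4]
0 → fault, evict 6, frames [4, 0]
8 → fault, evict 4, frames [0, 8]
4 → fault, evict 0, frames [8, 4]
8 → hit
4 → hit
0 → fault, evict 8, frames [4, 0]
8 → fault, evict 4, frames [0, 8]
3 → fault, evict 0, frames [8, 3]
7 → fault, evict 8, frames [3, 7]
8 → fault, evict 3, frames [7, 8]
4 → fault, evict 7, frames [8, 4]
6 → fault, evict 8, frames [4, 6]

{4, 6}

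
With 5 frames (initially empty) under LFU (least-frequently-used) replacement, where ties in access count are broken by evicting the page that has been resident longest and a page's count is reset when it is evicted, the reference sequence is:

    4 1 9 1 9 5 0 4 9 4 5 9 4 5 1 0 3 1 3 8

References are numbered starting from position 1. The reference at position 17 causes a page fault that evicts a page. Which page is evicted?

0

pos 1: 4 → fault, frames (4)
pos 2: 1 → fault, frames (4 1)
pos 3: 9 → fault, frames (4 1 9)
pos 4: 1 → hit
pos 5: 9 → hit
pos 6: 5 → fault, frames (4 1 9 5)
pos 7: 0 → fault, frames (4 1 9 5 0)
pos 8: 4 → hit
pos 9: 9 → hit
pos 10: 4 → hit
pos 11: 5 → hit
pos 12: 9 → hit
pos 13: 4 → hit
pos 14: 5 → hit
pos 15: 1 → hit
pos 16: 0 → hit
pos 17: 3 → fault, evict 0, frames (4 1 9 5 3)
At position 17, page 0 is evicted.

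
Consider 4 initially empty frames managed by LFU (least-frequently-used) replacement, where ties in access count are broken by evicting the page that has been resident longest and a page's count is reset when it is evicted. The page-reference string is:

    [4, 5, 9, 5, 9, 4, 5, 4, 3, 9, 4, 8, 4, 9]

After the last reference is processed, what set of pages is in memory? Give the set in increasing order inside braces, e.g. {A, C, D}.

4: miss, frames [4]
5: miss, frames [4, 5]
9: miss, frames [4, 5, 9]
5: hit
9: hit
4: hit
5: hit
4: hit
3: miss, frames [4, 5, 9, 3]
9: hit
4: hit
8: miss, evict 3, frames [4, 5, 9, 8]
4: hit
9: hit

{4, 5, 8, 9}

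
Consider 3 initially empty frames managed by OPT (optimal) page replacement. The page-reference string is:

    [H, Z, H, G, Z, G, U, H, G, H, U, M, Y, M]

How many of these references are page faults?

H → fault, frames [H]
Z → fault, frames [H, Z]
H → hit
G → fault, frames [H, Z, G]
Z → hit
G → hit
U → fault, evict Z, frames [H, G, U]
H → hit
G → hit
H → hit
U → hit
M → fault, evict U, frames [H, G, M]
Y → fault, evict G, frames [H, M, Y]
M → hit
Page faults: 6.

6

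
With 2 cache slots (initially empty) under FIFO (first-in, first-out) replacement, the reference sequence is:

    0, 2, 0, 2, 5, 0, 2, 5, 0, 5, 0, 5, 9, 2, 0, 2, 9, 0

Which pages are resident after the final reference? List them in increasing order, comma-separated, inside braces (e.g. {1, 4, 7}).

{0, 9}

0 -> miss, frames (0)
2 -> miss, frames (0 2)
0 -> hit
2 -> hit
5 -> miss, evict 0, frames (2 5)
0 -> miss, evict 2, frames (5 0)
2 -> miss, evict 5, frames (0 2)
5 -> miss, evict 0, frames (2 5)
0 -> miss, evict 2, frames (5 0)
5 -> hit
0 -> hit
5 -> hit
9 -> miss, evict 5, frames (0 9)
2 -> miss, evict 0, frames (9 2)
0 -> miss, evict 9, frames (2 0)
2 -> hit
9 -> miss, evict 2, frames (0 9)
0 -> hit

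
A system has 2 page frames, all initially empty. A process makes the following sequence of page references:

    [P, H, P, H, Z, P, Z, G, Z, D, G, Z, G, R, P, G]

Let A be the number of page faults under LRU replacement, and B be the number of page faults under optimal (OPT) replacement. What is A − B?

Under LRU: F F . . F F . F . F F F . F F F → 11 faults.
Under OPT: F F . . F . . F . F . F . F F . → 8 faults.
A − B = 11 − 8 = 3.

3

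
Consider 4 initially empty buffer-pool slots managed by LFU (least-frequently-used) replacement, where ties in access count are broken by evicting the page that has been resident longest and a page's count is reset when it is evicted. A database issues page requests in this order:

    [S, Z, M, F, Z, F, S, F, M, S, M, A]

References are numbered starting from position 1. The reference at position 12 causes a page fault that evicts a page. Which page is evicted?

pos 1: S -> miss, frames {S}
pos 2: Z -> miss, frames {S,Z}
pos 3: M -> miss, frames {S,Z,M}
pos 4: F -> miss, frames {S,Z,M,F}
pos 5: Z -> hit
pos 6: F -> hit
pos 7: S -> hit
pos 8: F -> hit
pos 9: M -> hit
pos 10: S -> hit
pos 11: M -> hit
pos 12: A -> miss, evict Z, frames {S,M,F,A}
At position 12, page Z is evicted.

Z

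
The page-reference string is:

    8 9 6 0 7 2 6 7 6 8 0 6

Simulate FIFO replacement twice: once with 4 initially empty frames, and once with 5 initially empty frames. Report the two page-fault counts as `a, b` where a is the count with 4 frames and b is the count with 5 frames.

4 frames: F F F F F F . . . F . F → 8 faults.
5 frames: F F F F F F . . . F . . → 7 faults.
7 < 8: adding a frame reduced faults, as is typical.

8, 7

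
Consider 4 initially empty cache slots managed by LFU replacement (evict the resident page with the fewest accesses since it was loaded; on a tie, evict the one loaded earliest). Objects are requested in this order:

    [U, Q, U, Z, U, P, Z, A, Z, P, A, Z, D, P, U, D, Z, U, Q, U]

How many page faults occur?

9

U -> fault, frames {U}
Q -> fault, frames {U,Q}
U -> hit
Z -> fault, frames {U,Q,Z}
U -> hit
P -> fault, frames {U,Q,Z,P}
Z -> hit
A -> fault, evict Q, frames {U,Z,P,A}
Z -> hit
P -> hit
A -> hit
Z -> hit
D -> fault, evict P, frames {U,Z,A,D}
P -> fault, evict D, frames {U,Z,A,P}
U -> hit
D -> fault, evict P, frames {U,Z,A,D}
Z -> hit
U -> hit
Q -> fault, evict D, frames {U,Z,A,Q}
U -> hit
Page faults: 9.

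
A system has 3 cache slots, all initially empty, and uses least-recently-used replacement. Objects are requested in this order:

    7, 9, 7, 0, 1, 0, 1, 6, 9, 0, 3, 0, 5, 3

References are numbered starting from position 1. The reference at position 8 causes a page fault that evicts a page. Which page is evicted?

7

pos 1: 7 -> fault, frames (7)
pos 2: 9 -> fault, frames (7 9)
pos 3: 7 -> hit
pos 4: 0 -> fault, frames (9 7 0)
pos 5: 1 -> fault, evict 9, frames (7 0 1)
pos 6: 0 -> hit
pos 7: 1 -> hit
pos 8: 6 -> fault, evict 7, frames (0 1 6)
At position 8, page 7 is evicted.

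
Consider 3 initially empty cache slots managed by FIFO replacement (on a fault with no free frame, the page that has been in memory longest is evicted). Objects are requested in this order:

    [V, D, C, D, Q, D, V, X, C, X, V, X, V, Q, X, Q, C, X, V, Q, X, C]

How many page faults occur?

V: fault, frames [V]
D: fault, frames [V, D]
C: fault, frames [V, D, C]
D: hit
Q: fault, evict V, frames [D, C, Q]
D: hit
V: fault, evict D, frames [C, Q, V]
X: fault, evict C, frames [Q, V, X]
C: fault, evict Q, frames [V, X, C]
X: hit
V: hit
X: hit
V: hit
Q: fault, evict V, frames [X, C, Q]
X: hit
Q: hit
C: hit
X: hit
V: fault, evict X, frames [C, Q, V]
Q: hit
X: fault, evict C, frames [Q, V, X]
C: fault, evict Q, frames [V, X, C]
Page faults: 11.

11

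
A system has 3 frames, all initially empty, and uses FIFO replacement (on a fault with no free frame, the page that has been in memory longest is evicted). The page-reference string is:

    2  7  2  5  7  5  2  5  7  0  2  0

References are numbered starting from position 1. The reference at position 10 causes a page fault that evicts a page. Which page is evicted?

pos 1: 2 → miss, frames [2]
pos 2: 7 → miss, frames [2, 7]
pos 3: 2 → hit
pos 4: 5 → miss, frames [2, 7, 5]
pos 5: 7 → hit
pos 6: 5 → hit
pos 7: 2 → hit
pos 8: 5 → hit
pos 9: 7 → hit
pos 10: 0 → miss, evict 2, frames [7, 5, 0]
At position 10, page 2 is evicted.

2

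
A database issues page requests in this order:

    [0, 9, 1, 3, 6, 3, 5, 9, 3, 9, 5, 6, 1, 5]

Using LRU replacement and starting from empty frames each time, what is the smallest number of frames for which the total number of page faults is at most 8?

4

f=1: 14 faults
f=2: 12 faults
f=3: 9 faults
f=4: 8 faults
f=5: 6 faults
f=6: 6 faults
Smallest f with faults ≤ 8 is 4.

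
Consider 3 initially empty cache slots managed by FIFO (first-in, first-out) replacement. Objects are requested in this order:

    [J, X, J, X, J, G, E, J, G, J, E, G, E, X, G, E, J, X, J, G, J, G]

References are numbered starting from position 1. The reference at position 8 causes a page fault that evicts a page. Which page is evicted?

pos 1: J -> miss, frames {J}
pos 2: X -> miss, frames {J,X}
pos 3: J -> hit
pos 4: X -> hit
pos 5: J -> hit
pos 6: G -> miss, frames {J,X,G}
pos 7: E -> miss, evict J, frames {X,G,E}
pos 8: J -> miss, evict X, frames {G,E,J}
At position 8, page X is evicted.

X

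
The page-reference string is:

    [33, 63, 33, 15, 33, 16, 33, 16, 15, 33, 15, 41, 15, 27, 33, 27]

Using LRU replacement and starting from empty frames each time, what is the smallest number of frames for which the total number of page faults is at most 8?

f=1: 16 faults
f=2: 9 faults
f=3: 7 faults
f=4: 6 faults
f=5: 6 faults
f=6: 6 faults
Smallest f with faults ≤ 8 is 3.

3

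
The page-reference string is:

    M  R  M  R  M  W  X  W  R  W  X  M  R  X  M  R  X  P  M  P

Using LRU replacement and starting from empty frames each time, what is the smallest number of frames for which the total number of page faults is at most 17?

2

f=1: 20 faults
f=2: 14 faults
f=3: 9 faults
f=4: 5 faults
f=5: 5 faults
Smallest f with faults ≤ 17 is 2.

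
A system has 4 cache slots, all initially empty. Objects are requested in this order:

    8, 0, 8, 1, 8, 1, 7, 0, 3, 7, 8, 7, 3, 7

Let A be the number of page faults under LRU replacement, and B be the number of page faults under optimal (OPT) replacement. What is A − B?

1

Under LRU: F F . F . . F . F . F . . . → 6 faults.
Under OPT: F F . F . . F . F . . . . . → 5 faults.
A − B = 6 − 5 = 1.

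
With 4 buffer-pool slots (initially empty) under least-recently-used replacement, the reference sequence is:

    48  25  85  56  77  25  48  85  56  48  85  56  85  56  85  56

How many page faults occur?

48 -> fault, frames [48]
25 -> fault, frames [48, 25]
85 -> fault, frames [48, 25, 85]
56 -> fault, frames [48, 25, 85, 56]
77 -> fault, evict 48, frames [25, 85, 56, 77]
25 -> hit
48 -> fault, evict 85, frames [56, 77, 25, 48]
85 -> fault, evict 56, frames [77, 25, 48, 85]
56 -> fault, evict 77, frames [25, 48, 85, 56]
48 -> hit
85 -> hit
56 -> hit
85 -> hit
56 -> hit
85 -> hit
56 -> hit
Page faults: 8.

8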